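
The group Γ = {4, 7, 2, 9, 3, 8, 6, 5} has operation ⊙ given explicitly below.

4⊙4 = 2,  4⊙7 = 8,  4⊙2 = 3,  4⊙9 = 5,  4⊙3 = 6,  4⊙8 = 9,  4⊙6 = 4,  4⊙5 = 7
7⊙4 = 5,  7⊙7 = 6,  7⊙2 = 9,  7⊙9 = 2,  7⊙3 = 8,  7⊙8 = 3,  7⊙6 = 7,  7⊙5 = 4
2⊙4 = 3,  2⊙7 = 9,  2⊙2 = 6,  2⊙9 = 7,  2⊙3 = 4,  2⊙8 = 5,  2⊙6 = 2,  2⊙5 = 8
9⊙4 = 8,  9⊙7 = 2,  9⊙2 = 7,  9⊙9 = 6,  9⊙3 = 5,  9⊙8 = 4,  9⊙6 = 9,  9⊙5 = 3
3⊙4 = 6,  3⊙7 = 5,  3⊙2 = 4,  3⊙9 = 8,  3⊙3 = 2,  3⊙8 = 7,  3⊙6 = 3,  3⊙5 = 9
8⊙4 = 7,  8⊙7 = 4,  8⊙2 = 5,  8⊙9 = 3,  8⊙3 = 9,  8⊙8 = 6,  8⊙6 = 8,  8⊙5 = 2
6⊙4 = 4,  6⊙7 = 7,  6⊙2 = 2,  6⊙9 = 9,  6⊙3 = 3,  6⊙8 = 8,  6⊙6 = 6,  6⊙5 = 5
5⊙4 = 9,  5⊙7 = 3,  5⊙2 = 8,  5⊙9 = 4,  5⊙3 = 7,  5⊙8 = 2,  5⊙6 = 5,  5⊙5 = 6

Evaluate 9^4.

6

9^1 = 9
9^2 = 9 ⊙ 9 = 6
9^3 = 6 ⊙ 9 = 9
9^4 = 9 ⊙ 9 = 6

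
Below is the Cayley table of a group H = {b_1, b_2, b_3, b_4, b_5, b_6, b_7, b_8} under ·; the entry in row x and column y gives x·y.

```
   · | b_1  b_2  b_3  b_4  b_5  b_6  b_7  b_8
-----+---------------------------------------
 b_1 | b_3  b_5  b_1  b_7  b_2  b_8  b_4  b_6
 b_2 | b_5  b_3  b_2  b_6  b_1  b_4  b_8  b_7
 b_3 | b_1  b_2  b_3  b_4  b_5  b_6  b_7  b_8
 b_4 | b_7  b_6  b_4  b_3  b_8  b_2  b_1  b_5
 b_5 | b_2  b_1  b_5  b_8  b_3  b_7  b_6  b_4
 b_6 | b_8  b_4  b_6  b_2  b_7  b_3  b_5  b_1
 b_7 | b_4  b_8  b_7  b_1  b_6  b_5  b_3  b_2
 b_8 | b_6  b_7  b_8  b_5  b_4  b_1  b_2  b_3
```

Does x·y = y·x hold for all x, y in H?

Check whether the table is symmetric across its main diagonal.
Every entry (row x, col y) equals the entry (row y, col x), so H is abelian.

Yes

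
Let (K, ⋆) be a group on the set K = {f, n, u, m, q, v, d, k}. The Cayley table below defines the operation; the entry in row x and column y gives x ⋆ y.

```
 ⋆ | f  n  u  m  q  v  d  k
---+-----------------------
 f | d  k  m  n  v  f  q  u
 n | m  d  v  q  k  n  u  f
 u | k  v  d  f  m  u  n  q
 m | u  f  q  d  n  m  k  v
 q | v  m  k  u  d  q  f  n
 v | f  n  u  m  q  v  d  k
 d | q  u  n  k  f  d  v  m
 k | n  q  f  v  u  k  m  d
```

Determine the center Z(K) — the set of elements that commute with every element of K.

{d, v}

An element z is central iff its row equals its column in the table.
For f: f ⋆ k = u ≠ n = k ⋆ f, so f ∉ Z.
Checking each element this way leaves Z(K) = {d, v}.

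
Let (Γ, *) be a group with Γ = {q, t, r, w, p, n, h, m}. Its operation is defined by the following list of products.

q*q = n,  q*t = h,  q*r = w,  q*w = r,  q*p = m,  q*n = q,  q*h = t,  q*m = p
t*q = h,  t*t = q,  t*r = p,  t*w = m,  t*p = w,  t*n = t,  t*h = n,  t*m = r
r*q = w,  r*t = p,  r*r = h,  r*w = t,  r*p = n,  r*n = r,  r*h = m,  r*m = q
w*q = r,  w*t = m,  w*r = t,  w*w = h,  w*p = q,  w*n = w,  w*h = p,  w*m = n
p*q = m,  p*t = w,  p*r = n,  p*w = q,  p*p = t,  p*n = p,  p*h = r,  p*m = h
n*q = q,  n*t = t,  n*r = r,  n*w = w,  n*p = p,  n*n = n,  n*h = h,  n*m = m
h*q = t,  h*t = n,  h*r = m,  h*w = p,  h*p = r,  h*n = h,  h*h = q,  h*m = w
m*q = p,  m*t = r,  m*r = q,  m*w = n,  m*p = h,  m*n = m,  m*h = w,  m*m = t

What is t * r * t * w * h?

t * r = p
p * t = w
w * w = h
h * h = q

q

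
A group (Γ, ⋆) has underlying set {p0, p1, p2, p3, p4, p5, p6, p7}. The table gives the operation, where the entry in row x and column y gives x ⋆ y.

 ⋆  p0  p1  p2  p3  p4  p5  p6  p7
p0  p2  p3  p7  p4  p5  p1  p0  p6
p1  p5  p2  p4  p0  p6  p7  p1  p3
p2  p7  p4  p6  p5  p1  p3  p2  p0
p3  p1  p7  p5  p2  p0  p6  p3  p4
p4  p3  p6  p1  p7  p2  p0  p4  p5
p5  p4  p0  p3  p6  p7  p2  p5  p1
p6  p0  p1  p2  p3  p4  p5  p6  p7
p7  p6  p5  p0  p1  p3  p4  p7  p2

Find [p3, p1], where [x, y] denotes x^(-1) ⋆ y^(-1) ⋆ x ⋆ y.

p2

Identity is p6; from the table p3^(-1) = p5 and p1^(-1) = p4.
p5 ⋆ p4 = p7
p7 ⋆ p3 = p1
p1 ⋆ p1 = p2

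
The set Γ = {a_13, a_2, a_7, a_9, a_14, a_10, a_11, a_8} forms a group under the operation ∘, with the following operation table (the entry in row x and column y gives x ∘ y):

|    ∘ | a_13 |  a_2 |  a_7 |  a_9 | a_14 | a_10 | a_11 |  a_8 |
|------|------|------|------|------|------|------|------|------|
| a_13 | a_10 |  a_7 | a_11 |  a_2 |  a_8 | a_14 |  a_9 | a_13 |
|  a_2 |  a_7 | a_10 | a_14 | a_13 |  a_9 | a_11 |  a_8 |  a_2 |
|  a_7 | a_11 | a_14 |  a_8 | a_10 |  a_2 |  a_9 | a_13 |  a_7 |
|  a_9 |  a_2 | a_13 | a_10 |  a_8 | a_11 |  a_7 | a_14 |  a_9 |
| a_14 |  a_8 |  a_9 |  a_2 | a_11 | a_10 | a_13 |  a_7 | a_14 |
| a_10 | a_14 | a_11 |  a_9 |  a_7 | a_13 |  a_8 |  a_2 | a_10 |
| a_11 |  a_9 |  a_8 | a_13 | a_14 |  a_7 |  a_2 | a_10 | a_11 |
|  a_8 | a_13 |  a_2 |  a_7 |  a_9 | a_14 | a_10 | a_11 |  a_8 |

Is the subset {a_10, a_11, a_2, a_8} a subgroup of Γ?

Yes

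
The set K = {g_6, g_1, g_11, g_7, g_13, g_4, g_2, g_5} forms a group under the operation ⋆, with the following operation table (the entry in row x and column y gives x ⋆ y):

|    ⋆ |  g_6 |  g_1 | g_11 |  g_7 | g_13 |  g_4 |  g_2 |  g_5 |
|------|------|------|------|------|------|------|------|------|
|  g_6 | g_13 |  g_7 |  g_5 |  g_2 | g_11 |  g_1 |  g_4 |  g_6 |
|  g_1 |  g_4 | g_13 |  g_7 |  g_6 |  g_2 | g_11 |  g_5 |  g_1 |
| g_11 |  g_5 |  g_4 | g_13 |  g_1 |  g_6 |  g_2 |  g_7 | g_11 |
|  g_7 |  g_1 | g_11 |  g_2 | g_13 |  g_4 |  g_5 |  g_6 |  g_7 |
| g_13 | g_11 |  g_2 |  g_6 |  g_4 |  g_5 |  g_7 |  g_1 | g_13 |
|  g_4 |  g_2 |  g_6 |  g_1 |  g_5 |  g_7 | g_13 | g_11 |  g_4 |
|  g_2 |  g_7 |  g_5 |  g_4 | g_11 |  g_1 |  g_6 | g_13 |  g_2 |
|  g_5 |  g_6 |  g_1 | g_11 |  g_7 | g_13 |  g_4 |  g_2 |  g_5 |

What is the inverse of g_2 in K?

First locate the identity: row g_5 matches the header, so g_5 is the identity.
Scan row g_2 for g_5: g_2 ⋆ g_1 = g_5. Hence g_2^(-1) = g_1.
(Structurally, K here is isomorphic to the quaternion group Q_8.)

g_1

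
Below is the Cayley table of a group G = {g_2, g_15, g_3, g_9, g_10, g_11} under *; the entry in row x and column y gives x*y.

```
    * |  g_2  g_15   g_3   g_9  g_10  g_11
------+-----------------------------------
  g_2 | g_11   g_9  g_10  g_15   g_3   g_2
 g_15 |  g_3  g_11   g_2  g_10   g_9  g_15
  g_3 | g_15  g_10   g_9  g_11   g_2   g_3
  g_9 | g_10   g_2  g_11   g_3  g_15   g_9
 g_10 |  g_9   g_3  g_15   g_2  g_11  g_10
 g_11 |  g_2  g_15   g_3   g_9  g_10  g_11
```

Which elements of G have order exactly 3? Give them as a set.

Identity is g_11. Compute the order of each non-identity element by repeated multiplication:
  g_2: g_2 → g_11  (order 2)
  g_15: g_15 → g_11  (order 2)
  g_3: g_3 → g_9 → g_11  (order 3)
  g_9: g_9 → g_3 → g_11  (order 3)
  g_10: g_10 → g_11  (order 2)
Elements of order 3: {g_3, g_9}.
(Structurally, G here is isomorphic to the symmetric group S_3.)

{g_3, g_9}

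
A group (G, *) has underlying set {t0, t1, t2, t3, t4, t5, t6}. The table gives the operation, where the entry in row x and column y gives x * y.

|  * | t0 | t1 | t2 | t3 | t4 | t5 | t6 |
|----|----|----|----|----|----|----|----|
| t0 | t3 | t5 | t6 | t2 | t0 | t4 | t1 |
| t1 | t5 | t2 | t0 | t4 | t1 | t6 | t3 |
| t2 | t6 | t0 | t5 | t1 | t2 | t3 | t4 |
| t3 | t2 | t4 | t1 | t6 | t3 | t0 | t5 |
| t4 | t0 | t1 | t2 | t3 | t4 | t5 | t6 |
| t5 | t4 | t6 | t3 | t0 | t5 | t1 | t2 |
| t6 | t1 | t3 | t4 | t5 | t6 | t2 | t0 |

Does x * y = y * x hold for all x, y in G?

Yes

Check whether the table is symmetric across its main diagonal.
Every entry (row x, col y) equals the entry (row y, col x), so G is abelian.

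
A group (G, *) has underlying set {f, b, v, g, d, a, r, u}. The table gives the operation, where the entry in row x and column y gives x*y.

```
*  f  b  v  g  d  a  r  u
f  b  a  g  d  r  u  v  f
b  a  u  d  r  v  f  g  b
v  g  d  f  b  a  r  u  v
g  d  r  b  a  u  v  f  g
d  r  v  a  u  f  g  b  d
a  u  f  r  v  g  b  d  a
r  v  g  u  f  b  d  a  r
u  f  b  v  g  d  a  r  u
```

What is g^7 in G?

g^1 = g
g^2 = g*g = a
g^3 = a*g = v
g^4 = v*g = b
g^5 = b*g = r
g^6 = r*g = f
g^7 = f*g = d

d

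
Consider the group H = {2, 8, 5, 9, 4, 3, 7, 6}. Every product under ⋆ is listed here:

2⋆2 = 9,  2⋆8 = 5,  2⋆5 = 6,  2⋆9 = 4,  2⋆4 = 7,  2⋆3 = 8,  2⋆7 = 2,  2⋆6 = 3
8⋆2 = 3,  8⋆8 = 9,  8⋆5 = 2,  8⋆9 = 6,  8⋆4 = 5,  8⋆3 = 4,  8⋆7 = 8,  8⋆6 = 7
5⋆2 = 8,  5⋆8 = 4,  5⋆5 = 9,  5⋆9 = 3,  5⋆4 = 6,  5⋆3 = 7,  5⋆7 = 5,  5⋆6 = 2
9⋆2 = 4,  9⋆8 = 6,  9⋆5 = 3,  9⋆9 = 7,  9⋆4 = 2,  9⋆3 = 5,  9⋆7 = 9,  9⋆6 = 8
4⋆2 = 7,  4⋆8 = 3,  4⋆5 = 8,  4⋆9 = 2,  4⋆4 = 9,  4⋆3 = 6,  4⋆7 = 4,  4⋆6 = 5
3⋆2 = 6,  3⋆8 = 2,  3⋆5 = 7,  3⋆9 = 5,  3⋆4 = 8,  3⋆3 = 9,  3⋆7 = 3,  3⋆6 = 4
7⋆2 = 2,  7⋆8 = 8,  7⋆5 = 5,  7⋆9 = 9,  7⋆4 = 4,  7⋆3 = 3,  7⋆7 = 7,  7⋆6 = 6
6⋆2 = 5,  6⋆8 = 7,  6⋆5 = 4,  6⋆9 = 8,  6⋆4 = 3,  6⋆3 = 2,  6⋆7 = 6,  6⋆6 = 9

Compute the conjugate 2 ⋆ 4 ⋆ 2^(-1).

4

The identity is 7. In row 2, the entry 7 sits in column 4, so 2^(-1) = 4.
2 ⋆ 4 = 7
7 ⋆ 4 = 4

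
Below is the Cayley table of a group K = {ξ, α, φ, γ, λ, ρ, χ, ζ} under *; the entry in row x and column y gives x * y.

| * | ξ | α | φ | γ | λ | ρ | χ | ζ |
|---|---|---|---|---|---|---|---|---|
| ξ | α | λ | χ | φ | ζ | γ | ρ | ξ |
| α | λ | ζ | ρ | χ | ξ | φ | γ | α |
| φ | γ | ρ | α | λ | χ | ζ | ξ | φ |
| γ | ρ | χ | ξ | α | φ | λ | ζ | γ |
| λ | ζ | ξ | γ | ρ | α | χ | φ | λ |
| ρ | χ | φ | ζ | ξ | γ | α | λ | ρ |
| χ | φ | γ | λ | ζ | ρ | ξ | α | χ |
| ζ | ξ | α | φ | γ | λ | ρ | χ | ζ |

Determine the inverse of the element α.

First locate the identity: row ζ matches the header, so ζ is the identity.
Scan row α for ζ: α * α = ζ. Hence α^(-1) = α.

α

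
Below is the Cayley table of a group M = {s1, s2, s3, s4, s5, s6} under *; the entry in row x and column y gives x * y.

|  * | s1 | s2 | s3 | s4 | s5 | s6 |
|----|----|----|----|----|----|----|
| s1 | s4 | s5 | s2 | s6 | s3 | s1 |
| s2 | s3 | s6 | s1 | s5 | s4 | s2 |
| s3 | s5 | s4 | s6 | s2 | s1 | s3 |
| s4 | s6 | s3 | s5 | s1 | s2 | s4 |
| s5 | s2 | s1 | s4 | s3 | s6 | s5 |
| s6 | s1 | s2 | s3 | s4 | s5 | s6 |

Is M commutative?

No

s4 * s3 = s5 but s3 * s4 = s2.
Since s4 and s3 do not commute, M is not abelian.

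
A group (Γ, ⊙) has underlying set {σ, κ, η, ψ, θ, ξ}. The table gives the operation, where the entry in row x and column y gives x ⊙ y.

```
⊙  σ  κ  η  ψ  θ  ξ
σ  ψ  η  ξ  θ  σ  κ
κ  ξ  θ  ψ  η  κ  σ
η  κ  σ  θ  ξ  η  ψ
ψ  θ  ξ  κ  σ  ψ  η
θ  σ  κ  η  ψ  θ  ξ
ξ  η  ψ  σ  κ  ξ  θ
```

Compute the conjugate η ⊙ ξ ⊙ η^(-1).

The identity is θ. In row η, the entry θ sits in column η, so η^(-1) = η.
η ⊙ ξ = ψ
ψ ⊙ η = κ
(Structurally, Γ here is isomorphic to the symmetric group S_3.)

κ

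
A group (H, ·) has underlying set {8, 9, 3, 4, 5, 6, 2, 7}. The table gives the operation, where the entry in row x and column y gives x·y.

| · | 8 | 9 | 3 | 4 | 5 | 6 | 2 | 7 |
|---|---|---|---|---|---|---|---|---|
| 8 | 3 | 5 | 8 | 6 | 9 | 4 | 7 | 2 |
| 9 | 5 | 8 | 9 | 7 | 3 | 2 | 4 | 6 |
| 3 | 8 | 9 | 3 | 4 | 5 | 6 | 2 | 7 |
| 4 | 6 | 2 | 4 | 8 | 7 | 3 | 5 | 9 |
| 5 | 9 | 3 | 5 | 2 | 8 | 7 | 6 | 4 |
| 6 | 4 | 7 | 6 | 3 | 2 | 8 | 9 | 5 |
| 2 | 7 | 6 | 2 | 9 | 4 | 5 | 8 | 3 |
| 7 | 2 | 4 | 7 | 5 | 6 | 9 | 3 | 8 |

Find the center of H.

{3, 8}

An element z is central iff its row equals its column in the table.
For 7: 7·9 = 4 ≠ 6 = 9·7, so 7 ∉ Z.
Checking each element this way leaves Z(H) = {3, 8}.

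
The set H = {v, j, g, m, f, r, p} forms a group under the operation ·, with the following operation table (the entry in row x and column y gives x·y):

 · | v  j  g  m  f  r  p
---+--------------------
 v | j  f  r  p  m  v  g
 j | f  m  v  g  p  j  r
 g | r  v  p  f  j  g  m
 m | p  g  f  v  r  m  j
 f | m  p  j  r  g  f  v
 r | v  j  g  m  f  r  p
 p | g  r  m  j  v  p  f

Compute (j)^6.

j^1 = j
j^2 = j·j = m
j^3 = m·j = g
j^4 = g·j = v
j^5 = v·j = f
j^6 = f·j = p
(Structurally, H here is isomorphic to the cyclic group Z_7.)

p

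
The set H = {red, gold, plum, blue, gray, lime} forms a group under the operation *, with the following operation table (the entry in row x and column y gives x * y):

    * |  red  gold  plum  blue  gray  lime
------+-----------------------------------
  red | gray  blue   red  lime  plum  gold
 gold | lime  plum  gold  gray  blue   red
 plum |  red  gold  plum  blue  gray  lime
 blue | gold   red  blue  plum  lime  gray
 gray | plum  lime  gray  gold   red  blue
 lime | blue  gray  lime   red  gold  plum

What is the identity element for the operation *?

The identity e satisfies e * x = x for all x, so its row in the table reproduces the column headers.
Row plum reads: red, gold, plum, blue, gray, lime — exactly the header order. So plum is the identity.
(Structurally, H here is isomorphic to the symmetric group S_3.)

plum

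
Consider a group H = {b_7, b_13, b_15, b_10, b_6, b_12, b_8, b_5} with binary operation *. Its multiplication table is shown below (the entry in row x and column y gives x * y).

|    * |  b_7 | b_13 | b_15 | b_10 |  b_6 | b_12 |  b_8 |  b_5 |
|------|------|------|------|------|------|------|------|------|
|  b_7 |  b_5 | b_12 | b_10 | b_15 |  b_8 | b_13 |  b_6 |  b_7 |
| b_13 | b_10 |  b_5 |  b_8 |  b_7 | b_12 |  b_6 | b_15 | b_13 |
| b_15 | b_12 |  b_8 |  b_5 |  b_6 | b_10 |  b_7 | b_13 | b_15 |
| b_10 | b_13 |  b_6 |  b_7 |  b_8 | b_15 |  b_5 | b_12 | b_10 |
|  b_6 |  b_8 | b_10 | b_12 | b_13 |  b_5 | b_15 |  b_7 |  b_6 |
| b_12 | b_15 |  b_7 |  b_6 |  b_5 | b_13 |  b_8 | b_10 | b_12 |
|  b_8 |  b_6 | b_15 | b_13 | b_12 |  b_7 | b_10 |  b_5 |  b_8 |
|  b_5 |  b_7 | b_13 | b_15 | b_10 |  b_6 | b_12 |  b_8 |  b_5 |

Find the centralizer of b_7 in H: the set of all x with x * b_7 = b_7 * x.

Compare row b_7 with column b_7 entry by entry.
b_6 * b_7 = b_8 = b_7 * b_6, so b_6 commutes with b_7.
b_10 * b_7 = b_13 but b_7 * b_10 = b_15, so b_10 does not.
Collecting the elements that commute with b_7: C(b_7) = {b_5, b_6, b_7, b_8}.
(Structurally, H here is isomorphic to the dihedral group D_4.)

{b_5, b_6, b_7, b_8}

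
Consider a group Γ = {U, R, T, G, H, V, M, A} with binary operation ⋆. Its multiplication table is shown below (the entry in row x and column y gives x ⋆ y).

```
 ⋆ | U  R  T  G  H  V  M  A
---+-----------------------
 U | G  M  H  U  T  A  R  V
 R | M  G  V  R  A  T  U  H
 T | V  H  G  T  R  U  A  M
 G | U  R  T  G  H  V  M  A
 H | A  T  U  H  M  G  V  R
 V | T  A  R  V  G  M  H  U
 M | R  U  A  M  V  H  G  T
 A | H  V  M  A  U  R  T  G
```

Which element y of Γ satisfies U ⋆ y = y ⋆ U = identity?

U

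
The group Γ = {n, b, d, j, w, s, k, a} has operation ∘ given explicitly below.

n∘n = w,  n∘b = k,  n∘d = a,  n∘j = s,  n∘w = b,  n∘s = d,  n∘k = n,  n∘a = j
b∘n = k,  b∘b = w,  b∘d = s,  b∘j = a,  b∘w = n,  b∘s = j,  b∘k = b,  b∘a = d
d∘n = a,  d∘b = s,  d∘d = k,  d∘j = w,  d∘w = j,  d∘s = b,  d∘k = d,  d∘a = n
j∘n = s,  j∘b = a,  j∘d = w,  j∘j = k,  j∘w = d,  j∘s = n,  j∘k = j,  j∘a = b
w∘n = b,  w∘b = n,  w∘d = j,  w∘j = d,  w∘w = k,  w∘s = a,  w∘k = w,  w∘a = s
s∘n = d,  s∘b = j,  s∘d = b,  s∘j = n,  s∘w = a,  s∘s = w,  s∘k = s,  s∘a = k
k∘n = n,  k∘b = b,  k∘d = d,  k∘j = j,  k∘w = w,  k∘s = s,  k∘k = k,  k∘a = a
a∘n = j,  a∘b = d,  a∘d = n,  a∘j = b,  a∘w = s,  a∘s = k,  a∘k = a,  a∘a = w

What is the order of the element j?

The identity element is k (its row matches the header).
j^1 = j
j^2 = j ∘ j = k
The first power of j equal to the identity is j^2, so ord(j) = 2.

2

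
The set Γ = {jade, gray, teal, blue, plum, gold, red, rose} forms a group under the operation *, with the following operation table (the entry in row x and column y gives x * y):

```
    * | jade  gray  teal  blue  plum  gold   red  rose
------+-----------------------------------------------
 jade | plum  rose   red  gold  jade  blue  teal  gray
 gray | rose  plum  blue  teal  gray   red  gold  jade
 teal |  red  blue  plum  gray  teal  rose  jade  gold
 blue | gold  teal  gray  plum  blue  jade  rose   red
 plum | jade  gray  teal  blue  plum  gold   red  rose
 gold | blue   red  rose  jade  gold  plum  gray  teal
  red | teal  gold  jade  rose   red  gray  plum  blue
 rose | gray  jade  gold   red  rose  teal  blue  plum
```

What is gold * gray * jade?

gold * gray = red
red * jade = teal

teal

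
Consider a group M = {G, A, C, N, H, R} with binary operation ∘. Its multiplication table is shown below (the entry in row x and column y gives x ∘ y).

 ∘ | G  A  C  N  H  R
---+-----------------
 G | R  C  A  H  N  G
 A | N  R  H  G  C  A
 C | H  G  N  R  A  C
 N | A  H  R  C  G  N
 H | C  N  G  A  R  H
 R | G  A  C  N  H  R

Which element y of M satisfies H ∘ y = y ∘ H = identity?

First locate the identity: row R matches the header, so R is the identity.
Scan row H for R: H ∘ H = R. Hence H^(-1) = H.

H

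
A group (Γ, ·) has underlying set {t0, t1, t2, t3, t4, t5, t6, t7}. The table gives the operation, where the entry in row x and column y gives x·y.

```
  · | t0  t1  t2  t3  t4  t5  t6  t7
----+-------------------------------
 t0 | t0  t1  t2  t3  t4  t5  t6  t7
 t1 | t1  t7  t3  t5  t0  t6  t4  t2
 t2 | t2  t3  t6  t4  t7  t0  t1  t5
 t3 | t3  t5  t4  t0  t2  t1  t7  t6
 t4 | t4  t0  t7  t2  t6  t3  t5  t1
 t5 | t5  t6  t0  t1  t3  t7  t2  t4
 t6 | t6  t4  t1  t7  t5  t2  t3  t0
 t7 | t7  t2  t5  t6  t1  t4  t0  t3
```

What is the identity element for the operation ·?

The identity e satisfies e·x = x for all x, so its row in the table reproduces the column headers.
Row t0 reads: t0, t1, t2, t3, t4, t5, t6, t7 — exactly the header order. So t0 is the identity.

t0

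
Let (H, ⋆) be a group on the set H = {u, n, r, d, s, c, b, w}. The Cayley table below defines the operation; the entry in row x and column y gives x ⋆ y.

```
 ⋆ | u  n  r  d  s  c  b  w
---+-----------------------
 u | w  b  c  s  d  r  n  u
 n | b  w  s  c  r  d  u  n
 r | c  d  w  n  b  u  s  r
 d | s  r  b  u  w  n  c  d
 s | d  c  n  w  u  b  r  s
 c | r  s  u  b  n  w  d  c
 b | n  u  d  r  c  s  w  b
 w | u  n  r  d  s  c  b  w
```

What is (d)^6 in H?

d^1 = d
d^2 = d ⋆ d = u
d^3 = u ⋆ d = s
d^4 = s ⋆ d = w
d^5 = w ⋆ d = d
d^6 = d ⋆ d = u

u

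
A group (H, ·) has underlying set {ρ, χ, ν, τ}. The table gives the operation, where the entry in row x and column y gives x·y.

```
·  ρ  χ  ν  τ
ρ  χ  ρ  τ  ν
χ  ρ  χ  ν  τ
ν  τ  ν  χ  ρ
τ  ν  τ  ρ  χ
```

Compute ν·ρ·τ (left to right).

χ

ν·ρ = τ
τ·τ = χ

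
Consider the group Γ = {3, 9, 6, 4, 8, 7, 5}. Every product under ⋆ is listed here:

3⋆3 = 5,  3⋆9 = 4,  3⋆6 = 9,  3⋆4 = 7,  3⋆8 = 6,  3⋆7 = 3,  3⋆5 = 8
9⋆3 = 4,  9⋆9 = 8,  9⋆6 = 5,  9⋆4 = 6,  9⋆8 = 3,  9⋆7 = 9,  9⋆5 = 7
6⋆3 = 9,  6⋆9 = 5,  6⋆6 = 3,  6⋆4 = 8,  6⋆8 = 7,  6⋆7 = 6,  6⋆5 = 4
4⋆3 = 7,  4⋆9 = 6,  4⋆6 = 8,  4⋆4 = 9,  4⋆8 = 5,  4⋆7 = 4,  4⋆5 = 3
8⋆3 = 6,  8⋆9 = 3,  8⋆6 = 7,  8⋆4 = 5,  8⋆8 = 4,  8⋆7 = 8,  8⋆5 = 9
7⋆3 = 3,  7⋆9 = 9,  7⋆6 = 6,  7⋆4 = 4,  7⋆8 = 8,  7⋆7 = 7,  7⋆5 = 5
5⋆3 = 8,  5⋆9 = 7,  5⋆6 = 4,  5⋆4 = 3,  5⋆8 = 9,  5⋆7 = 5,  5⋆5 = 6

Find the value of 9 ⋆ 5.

7

Read row 9, column 5: 9 ⋆ 5 = 7.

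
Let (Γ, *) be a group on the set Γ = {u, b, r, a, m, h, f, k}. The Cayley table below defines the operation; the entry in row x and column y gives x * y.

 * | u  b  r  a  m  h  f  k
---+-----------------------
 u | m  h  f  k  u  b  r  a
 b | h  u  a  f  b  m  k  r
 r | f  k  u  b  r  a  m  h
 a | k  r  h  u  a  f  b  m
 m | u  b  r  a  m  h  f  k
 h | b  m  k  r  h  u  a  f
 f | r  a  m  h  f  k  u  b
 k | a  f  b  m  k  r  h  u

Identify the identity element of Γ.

The identity e satisfies e * x = x for all x, so its row in the table reproduces the column headers.
Row m reads: u, b, r, a, m, h, f, k — exactly the header order. So m is the identity.
(Structurally, Γ here is isomorphic to the quaternion group Q_8.)

m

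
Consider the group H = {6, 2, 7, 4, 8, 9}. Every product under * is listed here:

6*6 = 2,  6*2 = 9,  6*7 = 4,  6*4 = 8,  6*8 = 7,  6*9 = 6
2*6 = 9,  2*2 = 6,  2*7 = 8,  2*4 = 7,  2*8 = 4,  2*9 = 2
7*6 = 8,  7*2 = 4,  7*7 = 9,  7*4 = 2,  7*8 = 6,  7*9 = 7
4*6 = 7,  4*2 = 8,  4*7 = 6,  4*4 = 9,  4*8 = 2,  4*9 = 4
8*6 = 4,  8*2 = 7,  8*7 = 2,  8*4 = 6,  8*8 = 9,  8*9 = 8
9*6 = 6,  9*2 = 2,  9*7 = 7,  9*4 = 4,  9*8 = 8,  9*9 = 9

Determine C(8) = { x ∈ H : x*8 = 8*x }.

{8, 9}

Compare row 8 with column 8 entry by entry.
2*8 = 4 but 8*2 = 7, so 2 does not.
Collecting the elements that commute with 8: C(8) = {8, 9}.
(Structurally, H here is isomorphic to the symmetric group S_3.)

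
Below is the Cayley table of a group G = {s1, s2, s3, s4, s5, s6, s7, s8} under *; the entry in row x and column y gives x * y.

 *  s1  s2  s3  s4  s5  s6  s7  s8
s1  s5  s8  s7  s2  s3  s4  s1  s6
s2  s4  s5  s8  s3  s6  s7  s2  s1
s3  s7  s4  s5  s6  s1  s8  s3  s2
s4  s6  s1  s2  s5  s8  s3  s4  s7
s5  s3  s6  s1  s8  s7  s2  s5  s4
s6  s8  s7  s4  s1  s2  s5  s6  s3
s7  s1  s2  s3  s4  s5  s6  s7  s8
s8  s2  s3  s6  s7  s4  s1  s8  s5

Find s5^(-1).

First locate the identity: row s7 matches the header, so s7 is the identity.
Scan row s5 for s7: s5 * s5 = s7. Hence s5^(-1) = s5.

s5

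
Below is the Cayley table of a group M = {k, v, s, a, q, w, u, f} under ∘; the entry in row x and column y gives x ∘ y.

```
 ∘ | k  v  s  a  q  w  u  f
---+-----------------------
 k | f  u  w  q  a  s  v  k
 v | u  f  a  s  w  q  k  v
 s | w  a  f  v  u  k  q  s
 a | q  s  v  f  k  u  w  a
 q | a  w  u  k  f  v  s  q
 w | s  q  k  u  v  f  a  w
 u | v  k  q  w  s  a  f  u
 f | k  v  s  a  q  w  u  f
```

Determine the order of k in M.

2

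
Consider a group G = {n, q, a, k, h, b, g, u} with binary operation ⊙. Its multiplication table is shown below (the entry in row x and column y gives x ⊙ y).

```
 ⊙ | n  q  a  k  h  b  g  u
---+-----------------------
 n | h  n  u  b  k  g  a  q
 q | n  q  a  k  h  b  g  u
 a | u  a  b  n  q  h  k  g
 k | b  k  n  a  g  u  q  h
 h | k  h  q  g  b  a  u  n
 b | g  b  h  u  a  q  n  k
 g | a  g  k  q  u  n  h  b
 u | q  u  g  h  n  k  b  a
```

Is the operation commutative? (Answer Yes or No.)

Check whether the table is symmetric across its main diagonal.
Every entry (row x, col y) equals the entry (row y, col x), so G is abelian.

Yes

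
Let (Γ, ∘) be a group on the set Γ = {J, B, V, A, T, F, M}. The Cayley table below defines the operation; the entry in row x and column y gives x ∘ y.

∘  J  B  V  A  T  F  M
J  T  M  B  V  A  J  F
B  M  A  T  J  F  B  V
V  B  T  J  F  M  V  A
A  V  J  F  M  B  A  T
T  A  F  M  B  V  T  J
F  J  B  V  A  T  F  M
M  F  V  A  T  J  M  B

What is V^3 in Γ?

V^1 = V
V^2 = V ∘ V = J
V^3 = J ∘ V = B
(Structurally, Γ here is isomorphic to the cyclic group Z_7.)

B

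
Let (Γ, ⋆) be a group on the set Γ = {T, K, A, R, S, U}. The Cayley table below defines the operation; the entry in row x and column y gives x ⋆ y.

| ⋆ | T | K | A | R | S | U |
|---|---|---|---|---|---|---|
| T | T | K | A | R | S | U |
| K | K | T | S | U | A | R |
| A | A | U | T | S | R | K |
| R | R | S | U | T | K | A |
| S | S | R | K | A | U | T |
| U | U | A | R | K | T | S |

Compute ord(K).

The identity element is T (its row matches the header).
K^1 = K
K^2 = K ⋆ K = T
The first power of K equal to the identity is K^2, so ord(K) = 2.
(Structurally, Γ here is isomorphic to the symmetric group S_3.)

2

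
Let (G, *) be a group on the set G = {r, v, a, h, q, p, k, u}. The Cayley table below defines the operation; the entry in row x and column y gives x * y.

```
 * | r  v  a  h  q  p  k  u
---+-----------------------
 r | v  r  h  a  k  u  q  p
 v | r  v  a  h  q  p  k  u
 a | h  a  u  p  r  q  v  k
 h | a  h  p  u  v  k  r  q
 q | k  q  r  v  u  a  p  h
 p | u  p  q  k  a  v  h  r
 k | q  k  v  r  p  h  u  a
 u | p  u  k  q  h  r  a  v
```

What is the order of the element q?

The identity element is v (its row matches the header).
q^1 = q
q^2 = q * q = u
q^3 = u * q = h
q^4 = h * q = v
The first power of q equal to the identity is q^4, so ord(q) = 4.
(Structurally, G here is isomorphic to Z_2 x Z_4.)

4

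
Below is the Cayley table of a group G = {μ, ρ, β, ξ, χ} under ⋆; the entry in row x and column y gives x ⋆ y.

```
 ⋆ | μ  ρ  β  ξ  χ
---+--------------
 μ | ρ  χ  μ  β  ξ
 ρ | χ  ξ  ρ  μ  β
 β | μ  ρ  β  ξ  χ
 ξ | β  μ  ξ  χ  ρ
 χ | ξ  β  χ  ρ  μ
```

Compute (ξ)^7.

ξ^1 = ξ
ξ^2 = ξ ⋆ ξ = χ
ξ^3 = χ ⋆ ξ = ρ
ξ^4 = ρ ⋆ ξ = μ
ξ^5 = μ ⋆ ξ = β
ξ^6 = β ⋆ ξ = ξ
ξ^7 = ξ ⋆ ξ = χ
(Structurally, G here is isomorphic to the cyclic group Z_5.)

χ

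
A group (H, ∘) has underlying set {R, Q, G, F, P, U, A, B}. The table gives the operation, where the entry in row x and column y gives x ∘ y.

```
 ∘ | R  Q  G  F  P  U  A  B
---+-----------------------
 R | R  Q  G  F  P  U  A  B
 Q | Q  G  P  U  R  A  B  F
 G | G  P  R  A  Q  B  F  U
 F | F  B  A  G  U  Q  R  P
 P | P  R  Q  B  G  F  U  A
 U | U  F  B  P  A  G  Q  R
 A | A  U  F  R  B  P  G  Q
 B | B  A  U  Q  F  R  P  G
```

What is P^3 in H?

Q

P^1 = P
P^2 = P ∘ P = G
P^3 = G ∘ P = Q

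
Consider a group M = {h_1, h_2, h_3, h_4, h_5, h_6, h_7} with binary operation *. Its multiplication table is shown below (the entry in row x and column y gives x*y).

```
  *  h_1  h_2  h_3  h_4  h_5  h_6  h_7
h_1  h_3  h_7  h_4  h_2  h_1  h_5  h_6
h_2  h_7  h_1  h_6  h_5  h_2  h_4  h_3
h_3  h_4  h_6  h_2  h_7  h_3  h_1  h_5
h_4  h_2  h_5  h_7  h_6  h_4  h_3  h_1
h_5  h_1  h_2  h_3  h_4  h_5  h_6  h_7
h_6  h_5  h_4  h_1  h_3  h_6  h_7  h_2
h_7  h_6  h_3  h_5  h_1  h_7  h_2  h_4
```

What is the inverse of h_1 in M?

h_6

First locate the identity: row h_5 matches the header, so h_5 is the identity.
Scan row h_1 for h_5: h_1*h_6 = h_5. Hence h_1^(-1) = h_6.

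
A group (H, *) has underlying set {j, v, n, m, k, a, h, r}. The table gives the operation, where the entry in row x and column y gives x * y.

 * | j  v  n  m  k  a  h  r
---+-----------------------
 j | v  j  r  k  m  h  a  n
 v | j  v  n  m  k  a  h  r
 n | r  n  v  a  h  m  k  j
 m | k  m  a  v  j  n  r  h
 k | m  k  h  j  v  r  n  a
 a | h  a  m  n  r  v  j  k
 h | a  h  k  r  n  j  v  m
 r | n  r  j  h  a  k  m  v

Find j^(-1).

j

First locate the identity: row v matches the header, so v is the identity.
Scan row j for v: j * j = v. Hence j^(-1) = j.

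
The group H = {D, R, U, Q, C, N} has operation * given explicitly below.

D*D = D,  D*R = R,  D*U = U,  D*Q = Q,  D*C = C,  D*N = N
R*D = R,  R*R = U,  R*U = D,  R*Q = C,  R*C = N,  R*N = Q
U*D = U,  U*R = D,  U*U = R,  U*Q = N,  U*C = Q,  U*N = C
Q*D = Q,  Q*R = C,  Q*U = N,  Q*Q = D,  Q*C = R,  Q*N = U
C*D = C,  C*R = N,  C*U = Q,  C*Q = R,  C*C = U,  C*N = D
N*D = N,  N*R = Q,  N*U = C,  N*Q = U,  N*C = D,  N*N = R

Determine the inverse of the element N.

C

First locate the identity: row D matches the header, so D is the identity.
Scan row N for D: N * C = D. Hence N^(-1) = C.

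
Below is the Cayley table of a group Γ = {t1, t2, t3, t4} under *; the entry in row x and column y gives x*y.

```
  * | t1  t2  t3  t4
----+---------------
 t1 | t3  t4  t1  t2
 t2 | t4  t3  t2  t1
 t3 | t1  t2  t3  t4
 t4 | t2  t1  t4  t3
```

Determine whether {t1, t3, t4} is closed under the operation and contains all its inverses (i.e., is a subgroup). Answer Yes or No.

No

t1*t4 = t2, which is not in {t1, t3, t4}.
The subset is not closed under *, so it is not a subgroup.
(Structurally, Γ here is isomorphic to the Klein four-group V_4.)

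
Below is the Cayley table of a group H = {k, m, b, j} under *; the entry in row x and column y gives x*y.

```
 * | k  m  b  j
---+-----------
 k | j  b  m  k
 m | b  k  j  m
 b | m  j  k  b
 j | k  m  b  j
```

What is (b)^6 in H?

b^1 = b
b^2 = b*b = k
b^3 = k*b = m
b^4 = m*b = j
b^5 = j*b = b
b^6 = b*b = k

k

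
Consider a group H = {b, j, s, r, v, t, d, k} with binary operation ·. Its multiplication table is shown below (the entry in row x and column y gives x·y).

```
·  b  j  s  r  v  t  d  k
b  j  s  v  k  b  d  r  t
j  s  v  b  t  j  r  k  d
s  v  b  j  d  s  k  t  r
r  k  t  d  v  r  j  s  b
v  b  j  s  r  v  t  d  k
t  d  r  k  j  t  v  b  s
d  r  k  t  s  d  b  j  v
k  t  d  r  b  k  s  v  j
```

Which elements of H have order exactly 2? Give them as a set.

Identity is v. Compute the order of each non-identity element by repeated multiplication:
  b: b → j → s → v  (order 4)
  j: j → v  (order 2)
  s: s → j → b → v  (order 4)
  r: r → v  (order 2)
  t: t → v  (order 2)
  d: d → j → k → v  (order 4)
  k: k → j → d → v  (order 4)
Elements of order 2: {j, r, t}.

{j, r, t}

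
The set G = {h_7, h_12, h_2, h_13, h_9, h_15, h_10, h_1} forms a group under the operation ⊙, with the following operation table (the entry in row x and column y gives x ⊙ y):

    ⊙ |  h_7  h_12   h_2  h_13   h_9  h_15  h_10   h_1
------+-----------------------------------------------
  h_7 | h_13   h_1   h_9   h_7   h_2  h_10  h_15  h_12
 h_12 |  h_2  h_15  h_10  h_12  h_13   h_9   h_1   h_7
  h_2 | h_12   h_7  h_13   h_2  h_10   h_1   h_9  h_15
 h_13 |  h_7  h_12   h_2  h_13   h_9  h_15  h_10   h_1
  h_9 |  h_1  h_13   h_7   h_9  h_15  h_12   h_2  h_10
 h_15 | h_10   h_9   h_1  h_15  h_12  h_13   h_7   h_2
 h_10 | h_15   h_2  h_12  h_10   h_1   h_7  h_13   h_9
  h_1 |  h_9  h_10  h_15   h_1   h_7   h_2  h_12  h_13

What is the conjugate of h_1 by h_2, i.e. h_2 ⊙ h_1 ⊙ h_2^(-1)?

The identity is h_13. In row h_2, the entry h_13 sits in column h_2, so h_2^(-1) = h_2.
h_2 ⊙ h_1 = h_15
h_15 ⊙ h_2 = h_1
(Structurally, G here is isomorphic to the dihedral group D_4.)

h_1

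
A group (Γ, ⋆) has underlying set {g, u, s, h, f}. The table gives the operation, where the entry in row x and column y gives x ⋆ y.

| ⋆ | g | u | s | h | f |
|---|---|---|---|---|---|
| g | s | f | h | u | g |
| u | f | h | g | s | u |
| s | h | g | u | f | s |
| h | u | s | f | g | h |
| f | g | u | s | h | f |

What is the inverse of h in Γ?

s

First locate the identity: row f matches the header, so f is the identity.
Scan row h for f: h ⋆ s = f. Hence h^(-1) = s.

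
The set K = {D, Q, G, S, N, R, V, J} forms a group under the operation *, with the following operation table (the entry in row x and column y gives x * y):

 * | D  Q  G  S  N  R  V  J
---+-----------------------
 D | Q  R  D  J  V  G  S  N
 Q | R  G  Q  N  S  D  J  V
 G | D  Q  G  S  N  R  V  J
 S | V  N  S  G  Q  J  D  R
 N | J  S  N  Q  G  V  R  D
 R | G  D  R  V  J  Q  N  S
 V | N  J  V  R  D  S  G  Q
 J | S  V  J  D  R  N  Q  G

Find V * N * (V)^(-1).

S

The identity is G. In row V, the entry G sits in column V, so V^(-1) = V.
V * N = D
D * V = S
(Structurally, K here is isomorphic to the dihedral group D_4.)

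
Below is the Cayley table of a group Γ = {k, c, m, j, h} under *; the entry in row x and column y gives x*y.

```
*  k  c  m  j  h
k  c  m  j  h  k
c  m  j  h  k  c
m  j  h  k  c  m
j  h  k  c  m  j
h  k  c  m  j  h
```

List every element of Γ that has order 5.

{c, j, k, m}

Identity is h. Compute the order of each non-identity element by repeated multiplication:
  k: k → c → m → j → h  (order 5)
  c: c → j → k → m → h  (order 5)
  m: m → k → j → c → h  (order 5)
  j: j → m → c → k → h  (order 5)
Elements of order 5: {c, j, k, m}.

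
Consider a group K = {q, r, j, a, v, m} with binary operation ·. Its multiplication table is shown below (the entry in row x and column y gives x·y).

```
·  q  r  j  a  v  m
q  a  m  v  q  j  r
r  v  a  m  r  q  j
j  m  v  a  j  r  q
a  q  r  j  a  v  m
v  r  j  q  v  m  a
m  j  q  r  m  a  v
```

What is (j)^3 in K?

j

j^1 = j
j^2 = j·j = a
j^3 = a·j = j
(Structurally, K here is isomorphic to the symmetric group S_3.)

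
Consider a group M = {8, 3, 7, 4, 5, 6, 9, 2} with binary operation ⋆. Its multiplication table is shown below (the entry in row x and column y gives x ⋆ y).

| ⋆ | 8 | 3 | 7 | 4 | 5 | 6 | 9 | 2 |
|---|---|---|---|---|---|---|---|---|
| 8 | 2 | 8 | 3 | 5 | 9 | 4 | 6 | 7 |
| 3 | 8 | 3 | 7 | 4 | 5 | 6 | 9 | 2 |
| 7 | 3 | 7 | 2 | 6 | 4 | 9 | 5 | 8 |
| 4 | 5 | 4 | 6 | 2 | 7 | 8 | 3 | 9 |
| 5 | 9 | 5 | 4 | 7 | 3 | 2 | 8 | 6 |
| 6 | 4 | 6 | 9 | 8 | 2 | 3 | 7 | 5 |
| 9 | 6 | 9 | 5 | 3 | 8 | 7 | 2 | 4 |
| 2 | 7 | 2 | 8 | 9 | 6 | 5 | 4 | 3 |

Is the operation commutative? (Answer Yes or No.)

Check whether the table is symmetric across its main diagonal.
Every entry (row x, col y) equals the entry (row y, col x), so M is abelian.

Yes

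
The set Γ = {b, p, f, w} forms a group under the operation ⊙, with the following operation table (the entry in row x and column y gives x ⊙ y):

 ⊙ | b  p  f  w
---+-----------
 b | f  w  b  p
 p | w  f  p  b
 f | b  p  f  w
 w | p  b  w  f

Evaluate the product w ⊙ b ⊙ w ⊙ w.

w ⊙ b = p
p ⊙ w = b
b ⊙ w = p

p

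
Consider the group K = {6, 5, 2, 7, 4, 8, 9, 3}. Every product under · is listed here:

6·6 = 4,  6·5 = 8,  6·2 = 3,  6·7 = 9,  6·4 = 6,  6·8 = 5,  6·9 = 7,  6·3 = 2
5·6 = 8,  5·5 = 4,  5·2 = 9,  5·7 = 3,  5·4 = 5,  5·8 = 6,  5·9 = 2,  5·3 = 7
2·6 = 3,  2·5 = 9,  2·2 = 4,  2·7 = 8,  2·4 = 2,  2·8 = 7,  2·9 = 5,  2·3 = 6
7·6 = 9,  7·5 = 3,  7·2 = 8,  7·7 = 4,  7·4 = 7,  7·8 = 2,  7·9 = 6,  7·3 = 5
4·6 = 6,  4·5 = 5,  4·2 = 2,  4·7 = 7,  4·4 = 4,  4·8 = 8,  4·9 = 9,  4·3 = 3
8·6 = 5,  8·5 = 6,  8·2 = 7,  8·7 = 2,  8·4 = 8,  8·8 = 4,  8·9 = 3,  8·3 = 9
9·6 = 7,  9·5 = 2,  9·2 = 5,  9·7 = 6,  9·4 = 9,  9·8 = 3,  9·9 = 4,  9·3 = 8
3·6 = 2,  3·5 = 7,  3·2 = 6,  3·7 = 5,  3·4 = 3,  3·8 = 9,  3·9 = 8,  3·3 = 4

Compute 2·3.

Read row 2, column 3: 2·3 = 6.
(Structurally, K here is isomorphic to the elementary abelian group (Z_2)^3.)

6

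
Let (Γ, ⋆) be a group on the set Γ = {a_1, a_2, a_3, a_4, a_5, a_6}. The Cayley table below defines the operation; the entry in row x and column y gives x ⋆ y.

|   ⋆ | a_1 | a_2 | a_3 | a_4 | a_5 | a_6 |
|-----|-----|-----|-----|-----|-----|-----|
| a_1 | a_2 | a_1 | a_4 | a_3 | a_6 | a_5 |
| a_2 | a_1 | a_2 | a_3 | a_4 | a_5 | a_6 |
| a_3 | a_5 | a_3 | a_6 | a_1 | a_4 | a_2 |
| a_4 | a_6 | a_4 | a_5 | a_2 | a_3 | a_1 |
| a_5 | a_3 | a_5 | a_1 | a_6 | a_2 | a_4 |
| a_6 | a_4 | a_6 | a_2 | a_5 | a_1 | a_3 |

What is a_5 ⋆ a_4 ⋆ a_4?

a_5

a_5 ⋆ a_4 = a_6
a_6 ⋆ a_4 = a_5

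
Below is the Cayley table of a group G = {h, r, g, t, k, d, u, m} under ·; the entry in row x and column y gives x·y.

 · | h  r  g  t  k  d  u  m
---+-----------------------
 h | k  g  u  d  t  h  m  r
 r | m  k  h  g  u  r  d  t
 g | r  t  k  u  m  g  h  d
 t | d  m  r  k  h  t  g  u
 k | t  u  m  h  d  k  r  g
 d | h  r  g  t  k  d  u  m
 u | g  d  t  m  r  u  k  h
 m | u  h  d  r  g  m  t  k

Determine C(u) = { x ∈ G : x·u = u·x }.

{d, k, r, u}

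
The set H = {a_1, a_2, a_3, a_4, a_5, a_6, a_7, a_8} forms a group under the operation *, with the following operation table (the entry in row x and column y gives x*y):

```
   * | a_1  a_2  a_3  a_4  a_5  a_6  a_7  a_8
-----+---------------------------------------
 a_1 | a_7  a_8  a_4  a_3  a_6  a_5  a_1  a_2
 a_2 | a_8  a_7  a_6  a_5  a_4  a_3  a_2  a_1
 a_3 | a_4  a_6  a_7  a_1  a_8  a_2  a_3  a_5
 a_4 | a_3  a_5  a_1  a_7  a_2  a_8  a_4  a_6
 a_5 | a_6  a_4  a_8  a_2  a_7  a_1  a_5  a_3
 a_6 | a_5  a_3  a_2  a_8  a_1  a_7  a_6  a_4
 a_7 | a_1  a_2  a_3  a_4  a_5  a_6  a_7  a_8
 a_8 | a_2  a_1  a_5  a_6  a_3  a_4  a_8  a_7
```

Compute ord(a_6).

The identity element is a_7 (its row matches the header).
a_6^1 = a_6
a_6^2 = a_6*a_6 = a_7
The first power of a_6 equal to the identity is a_6^2, so ord(a_6) = 2.

2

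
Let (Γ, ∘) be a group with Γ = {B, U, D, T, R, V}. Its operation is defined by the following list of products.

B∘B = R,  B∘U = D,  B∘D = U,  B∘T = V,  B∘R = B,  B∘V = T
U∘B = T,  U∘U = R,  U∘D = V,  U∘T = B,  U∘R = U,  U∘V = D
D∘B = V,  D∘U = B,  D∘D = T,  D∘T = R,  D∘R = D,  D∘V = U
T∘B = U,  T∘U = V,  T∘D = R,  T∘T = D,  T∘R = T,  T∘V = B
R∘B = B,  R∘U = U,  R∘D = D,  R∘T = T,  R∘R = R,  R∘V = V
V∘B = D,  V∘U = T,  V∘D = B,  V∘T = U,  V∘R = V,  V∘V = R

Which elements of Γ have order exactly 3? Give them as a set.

Identity is R. Compute the order of each non-identity element by repeated multiplication:
  B: B → R  (order 2)
  U: U → R  (order 2)
  D: D → T → R  (order 3)
  T: T → D → R  (order 3)
  V: V → R  (order 2)
Elements of order 3: {D, T}.

{D, T}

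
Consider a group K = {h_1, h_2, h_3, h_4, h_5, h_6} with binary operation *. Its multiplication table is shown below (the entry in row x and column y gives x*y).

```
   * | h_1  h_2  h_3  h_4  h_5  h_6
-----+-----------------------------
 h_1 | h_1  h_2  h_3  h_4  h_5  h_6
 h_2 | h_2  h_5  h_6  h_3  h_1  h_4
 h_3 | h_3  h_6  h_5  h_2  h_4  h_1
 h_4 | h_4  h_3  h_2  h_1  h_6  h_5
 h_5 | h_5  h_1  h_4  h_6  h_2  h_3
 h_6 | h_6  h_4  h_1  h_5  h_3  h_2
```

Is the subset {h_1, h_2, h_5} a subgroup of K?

{h_1, h_2, h_5} contains the identity h_1.
Checking products: every product of two elements of {h_1, h_2, h_5} (read from the table) lies in {h_1, h_2, h_5}, so the set is closed.
In a finite group, a nonempty closed subset is a subgroup. So {h_1, h_2, h_5} ≤ K.

Yes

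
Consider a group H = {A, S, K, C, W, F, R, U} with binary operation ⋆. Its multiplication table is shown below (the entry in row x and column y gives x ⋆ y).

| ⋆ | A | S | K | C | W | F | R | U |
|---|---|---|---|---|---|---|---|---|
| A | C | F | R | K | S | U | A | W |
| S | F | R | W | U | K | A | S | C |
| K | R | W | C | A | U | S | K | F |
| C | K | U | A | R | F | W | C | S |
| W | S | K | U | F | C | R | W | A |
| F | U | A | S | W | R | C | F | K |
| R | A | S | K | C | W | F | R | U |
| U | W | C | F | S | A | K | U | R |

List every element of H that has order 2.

Identity is R. Compute the order of each non-identity element by repeated multiplication:
  A: A → C → K → R  (order 4)
  S: S → R  (order 2)
  K: K → C → A → R  (order 4)
  C: C → R  (order 2)
  W: W → C → F → R  (order 4)
  F: F → C → W → R  (order 4)
  U: U → R  (order 2)
Elements of order 2: {C, S, U}.
(Structurally, H here is isomorphic to Z_2 x Z_4.)

{C, S, U}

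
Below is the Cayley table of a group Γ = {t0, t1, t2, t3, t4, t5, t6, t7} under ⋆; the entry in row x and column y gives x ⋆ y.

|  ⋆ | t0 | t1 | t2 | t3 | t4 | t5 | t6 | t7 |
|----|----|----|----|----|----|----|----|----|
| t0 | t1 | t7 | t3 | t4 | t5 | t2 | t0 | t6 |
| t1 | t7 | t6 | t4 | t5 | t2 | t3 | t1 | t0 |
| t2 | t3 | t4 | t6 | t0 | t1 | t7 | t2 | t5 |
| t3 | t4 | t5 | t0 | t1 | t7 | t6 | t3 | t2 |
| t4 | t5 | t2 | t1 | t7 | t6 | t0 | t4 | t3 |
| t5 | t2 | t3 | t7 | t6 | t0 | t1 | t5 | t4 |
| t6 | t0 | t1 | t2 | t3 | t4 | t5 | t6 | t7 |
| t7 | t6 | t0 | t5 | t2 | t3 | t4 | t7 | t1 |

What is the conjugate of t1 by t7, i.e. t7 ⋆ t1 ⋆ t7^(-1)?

t1

The identity is t6. In row t7, the entry t6 sits in column t0, so t7^(-1) = t0.
t7 ⋆ t1 = t0
t0 ⋆ t0 = t1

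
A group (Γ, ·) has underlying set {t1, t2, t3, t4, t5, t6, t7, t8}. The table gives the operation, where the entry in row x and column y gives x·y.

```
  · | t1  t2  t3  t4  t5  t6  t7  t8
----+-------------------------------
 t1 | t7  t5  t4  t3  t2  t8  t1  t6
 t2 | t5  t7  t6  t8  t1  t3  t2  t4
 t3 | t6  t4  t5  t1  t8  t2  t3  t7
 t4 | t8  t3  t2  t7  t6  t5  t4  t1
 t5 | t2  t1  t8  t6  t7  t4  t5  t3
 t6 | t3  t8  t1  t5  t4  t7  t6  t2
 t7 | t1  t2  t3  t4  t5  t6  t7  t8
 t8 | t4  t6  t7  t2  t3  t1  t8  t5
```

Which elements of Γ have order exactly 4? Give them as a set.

Identity is t7. Compute the order of each non-identity element by repeated multiplication:
  t1: t1 → t7  (order 2)
  t2: t2 → t7  (order 2)
  t3: t3 → t5 → t8 → t7  (order 4)
  t4: t4 → t7  (order 2)
  t5: t5 → t7  (order 2)
  t6: t6 → t7  (order 2)
  t8: t8 → t5 → t3 → t7  (order 4)
Elements of order 4: {t3, t8}.
(Structurally, Γ here is isomorphic to the dihedral group D_4.)

{t3, t8}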